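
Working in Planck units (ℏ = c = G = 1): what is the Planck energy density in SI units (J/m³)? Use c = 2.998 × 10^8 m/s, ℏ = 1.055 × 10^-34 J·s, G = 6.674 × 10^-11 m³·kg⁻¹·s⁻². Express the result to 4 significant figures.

4.632 × 10^113 J/m³

The unique combination of the constants set to 1 with dimensions of energy density is u_P = c⁷/(ℏG²).
  = 2.177 × 10^59 / 4.699 × 10^-55
  = 4.632 × 10^113 J/m³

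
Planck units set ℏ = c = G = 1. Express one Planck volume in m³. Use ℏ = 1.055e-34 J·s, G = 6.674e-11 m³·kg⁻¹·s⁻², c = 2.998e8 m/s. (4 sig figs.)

4.224e-105 m³

The unique combination of the constants set to 1 with dimensions of volume is V_P = (ℏG/c³)^(3/2).
  = √(1.784e-209)
  = 4.224e-105 m³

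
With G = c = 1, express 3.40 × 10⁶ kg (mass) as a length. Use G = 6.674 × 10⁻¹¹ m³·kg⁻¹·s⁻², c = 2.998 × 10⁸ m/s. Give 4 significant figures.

2.525 × 10⁻²¹ m

In G = c = 1 units mass has dimensions of length; the conversion factor is G/c².
3.40 × 10⁶ kg × (G/c²) = 2.525 × 10⁻²¹ m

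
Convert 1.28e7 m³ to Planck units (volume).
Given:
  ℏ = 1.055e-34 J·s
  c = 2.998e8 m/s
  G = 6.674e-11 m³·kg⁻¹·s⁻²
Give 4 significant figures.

3.030e111

Planck volume: V_P = (ℏG/c³)^(3/2) = 4.224e-105 m³.
1.28e7 / 4.224e-105 = 3.030e111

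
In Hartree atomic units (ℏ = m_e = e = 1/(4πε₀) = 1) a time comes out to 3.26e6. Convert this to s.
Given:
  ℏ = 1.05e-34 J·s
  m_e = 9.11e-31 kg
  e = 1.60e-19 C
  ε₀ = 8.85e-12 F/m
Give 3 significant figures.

7.82e-11 s

One atomic unit of time: τ_au = (4πε₀)²ℏ³/(m_e e⁴) = 2.40e-17 s.
3.26e6 × 2.40e-17 s = 7.82e-11 s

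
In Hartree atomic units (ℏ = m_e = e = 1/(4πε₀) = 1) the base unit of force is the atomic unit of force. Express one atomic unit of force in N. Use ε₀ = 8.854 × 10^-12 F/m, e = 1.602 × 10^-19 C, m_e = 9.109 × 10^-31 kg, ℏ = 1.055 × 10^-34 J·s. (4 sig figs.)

F_au = E_h/a₀ = m_e²e⁶/((4πε₀)³ℏ⁴)
E_h = 4.354 × 10^-18 J
a₀ = 5.297 × 10^-11 m
E_h/a₀ = 8.220 × 10^-8 N

8.220 × 10^-8 N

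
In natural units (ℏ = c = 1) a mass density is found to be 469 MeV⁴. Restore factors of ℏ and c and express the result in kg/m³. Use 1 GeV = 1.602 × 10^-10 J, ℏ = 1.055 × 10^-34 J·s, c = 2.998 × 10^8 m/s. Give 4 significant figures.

Mass density is [E]/(c²[L]³) = [E]⁴/(ℏ³c⁵).
1 GeV⁴ → 1/(ℏ³c⁵) × (1 GeV in J)⁴ = 2.316 × 10^20 kg/m³.
Convert the energy scale: 469 MeV⁴ = 4.69 × 10^-10 GeV⁴.
Result: 4.69 × 10^-10 × 2.316 × 10^20 = 1.086 × 10^11 kg/m³.

1.086 × 10^11 kg/m³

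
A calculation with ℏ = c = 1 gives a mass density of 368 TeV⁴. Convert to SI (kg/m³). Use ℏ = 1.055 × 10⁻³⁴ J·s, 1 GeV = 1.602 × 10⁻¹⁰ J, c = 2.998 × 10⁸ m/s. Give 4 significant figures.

8.523 × 10³⁴ kg/m³

Mass density is [E]/(c²[L]³) = [E]⁴/(ℏ³c⁵).
1 GeV⁴ → 1/(ℏ³c⁵) × (1 GeV in J)⁴ = 2.316 × 10²⁰ kg/m³.
Convert the energy scale: 368 TeV⁴ = 3.68 × 10¹⁴ GeV⁴.
Result: 3.68 × 10¹⁴ × 2.316 × 10²⁰ = 8.523 × 10³⁴ kg/m³.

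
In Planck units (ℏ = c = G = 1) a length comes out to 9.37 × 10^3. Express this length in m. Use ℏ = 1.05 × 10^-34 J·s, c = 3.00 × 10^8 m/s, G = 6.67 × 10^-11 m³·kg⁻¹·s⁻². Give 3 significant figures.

1.51 × 10^-31 m

One Planck length: ℓ_P = √(ℏG/c³) = 1.61 × 10^-35 m.
9.37 × 10^3 × 1.61 × 10^-35 m = 1.51 × 10^-31 m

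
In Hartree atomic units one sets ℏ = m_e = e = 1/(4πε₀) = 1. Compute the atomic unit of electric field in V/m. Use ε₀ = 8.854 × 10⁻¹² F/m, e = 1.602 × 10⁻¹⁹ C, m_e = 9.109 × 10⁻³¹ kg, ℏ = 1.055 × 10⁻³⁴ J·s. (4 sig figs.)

E_au = E_h/(e a₀) = m_e²e⁵/((4πε₀)³ℏ⁴)
E_h = 4.354 × 10⁻¹⁸ J
a₀ = 5.297 × 10⁻¹¹ m
E_h/(e·a₀) = 5.131 × 10¹¹ V/m

5.131 × 10¹¹ V/m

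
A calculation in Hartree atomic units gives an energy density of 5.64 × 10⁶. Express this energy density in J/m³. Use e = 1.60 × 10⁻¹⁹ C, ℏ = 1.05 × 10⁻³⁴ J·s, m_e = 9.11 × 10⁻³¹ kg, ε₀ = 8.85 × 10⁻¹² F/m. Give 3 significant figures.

1.70 × 10²⁰ J/m³

One atomic unit of energy density: u_au = E_h/a₀³ = m_e⁴e¹⁰/((4πε₀)⁵ℏ⁸) = 3.01 × 10¹³ J/m³.
5.64 × 10⁶ × 3.01 × 10¹³ J/m³ = 1.70 × 10²⁰ J/m³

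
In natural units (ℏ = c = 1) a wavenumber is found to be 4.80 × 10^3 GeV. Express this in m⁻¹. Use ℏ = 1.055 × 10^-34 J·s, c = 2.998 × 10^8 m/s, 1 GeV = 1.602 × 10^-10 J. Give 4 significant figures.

Inverse length is [E]/(ℏc).
1 GeV → 1/(ℏc) × (1 GeV in J) = 5.065 × 10^15 m⁻¹.
Result: 4.80 × 10^3 × 5.065 × 10^15 = 2.431 × 10^19 m⁻¹.

2.431 × 10^19 m⁻¹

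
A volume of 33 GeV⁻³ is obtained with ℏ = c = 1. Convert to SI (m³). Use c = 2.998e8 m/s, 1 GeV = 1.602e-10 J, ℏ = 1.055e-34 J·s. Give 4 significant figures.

Volume is [L]³ = [E]⁻³·(ℏc)³.
1 GeV⁻³ → (ℏc)³ × (1 GeV in J)⁻³ = 7.696e-48 m³.
Result: 33 × 7.696e-48 = 2.540e-46 m³.

2.540e-46 m³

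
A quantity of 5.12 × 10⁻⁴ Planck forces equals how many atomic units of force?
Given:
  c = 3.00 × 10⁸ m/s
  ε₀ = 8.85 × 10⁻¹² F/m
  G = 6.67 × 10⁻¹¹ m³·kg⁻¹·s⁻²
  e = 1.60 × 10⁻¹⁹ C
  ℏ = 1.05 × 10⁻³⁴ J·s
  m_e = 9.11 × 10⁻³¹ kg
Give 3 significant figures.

7.47 × 10⁴⁷

Planck force: F_P = c⁴/G = 1.21 × 10⁴⁴ N
atomic unit of force: F_au = E_h/a₀ = m_e²e⁶/((4πε₀)³ℏ⁴) = 8.33 × 10⁻⁸ N
5.12 × 10⁻⁴ × 1.21 × 10⁴⁴ / 8.33 × 10⁻⁸ = 7.47 × 10⁴⁷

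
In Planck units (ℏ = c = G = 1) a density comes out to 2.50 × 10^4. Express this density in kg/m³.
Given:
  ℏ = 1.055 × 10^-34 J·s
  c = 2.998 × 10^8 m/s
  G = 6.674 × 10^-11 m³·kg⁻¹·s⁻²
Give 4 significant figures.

1.288 × 10^101 kg/m³

One Planck density: ρ_P = c⁵/(ℏG²) = 5.154 × 10^96 kg/m³.
2.50 × 10^4 × 5.154 × 10^96 kg/m³ = 1.288 × 10^101 kg/m³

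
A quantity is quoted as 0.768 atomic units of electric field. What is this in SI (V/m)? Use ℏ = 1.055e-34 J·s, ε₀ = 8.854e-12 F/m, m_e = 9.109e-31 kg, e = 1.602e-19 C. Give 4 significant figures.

One atomic unit of electric field: E_au = E_h/(e a₀) = m_e²e⁵/((4πε₀)³ℏ⁴) = 5.131e11 V/m.
0.768 × 5.131e11 V/m = 3.941e11 V/m

3.941e11 V/m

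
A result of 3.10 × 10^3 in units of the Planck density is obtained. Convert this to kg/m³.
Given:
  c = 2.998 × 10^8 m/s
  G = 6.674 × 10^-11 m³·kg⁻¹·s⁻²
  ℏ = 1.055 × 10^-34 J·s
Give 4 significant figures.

1.598 × 10^100 kg/m³

One Planck density: ρ_P = c⁵/(ℏG²) = 5.154 × 10^96 kg/m³.
3.10 × 10^3 × 5.154 × 10^96 kg/m³ = 1.598 × 10^100 kg/m³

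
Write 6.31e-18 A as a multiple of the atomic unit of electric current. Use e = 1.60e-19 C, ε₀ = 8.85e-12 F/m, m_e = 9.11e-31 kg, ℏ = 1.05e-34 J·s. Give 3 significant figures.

9.46e-16

atomic unit of electric current: I_au = e E_h/ℏ = m_e e⁵/((4πε₀)²ℏ³) = 6.67e-3 A.
6.31e-18 / 6.67e-3 = 9.46e-16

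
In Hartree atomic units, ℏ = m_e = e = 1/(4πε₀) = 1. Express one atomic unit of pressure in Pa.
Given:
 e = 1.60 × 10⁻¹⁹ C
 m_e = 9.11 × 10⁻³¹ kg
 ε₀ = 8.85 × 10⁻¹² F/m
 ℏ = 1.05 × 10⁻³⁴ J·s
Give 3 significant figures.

Dimensional analysis gives P_au = E_h/a₀³ = m_e⁴e¹⁰/((4πε₀)⁵ℏ⁸).
E_h = 4.38 × 10⁻¹⁸ J
a₀ = 5.26 × 10⁻¹¹ m
E_h/a₀³ = 3.01 × 10¹³ Pa

3.01 × 10¹³ Pa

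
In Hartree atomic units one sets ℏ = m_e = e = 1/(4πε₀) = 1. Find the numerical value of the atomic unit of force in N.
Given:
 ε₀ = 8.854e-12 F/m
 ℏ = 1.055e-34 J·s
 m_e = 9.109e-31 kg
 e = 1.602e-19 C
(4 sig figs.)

F_au = E_h/a₀ = m_e²e⁶/((4πε₀)³ℏ⁴)
E_h = 4.354e-18 J
a₀ = 5.297e-11 m
E_h/a₀ = 8.220e-8 N

8.220e-8 N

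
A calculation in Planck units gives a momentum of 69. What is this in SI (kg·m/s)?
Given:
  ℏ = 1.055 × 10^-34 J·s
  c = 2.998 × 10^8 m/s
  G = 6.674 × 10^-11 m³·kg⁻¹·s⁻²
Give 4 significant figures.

One Planck momentum: p_P = √(ℏc³/G) = 6.527 kg·m/s.
69 × 6.527 kg·m/s = 450.3 kg·m/s

450.3 kg·m/s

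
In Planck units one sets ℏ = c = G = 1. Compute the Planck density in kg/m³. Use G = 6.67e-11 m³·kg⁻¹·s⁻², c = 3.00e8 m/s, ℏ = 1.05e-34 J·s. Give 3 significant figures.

ρ_P = c⁵/(ℏG²)
  = 2.43e42 / 4.67e-55
  = 5.20e96 kg/m³

5.20e96 kg/m³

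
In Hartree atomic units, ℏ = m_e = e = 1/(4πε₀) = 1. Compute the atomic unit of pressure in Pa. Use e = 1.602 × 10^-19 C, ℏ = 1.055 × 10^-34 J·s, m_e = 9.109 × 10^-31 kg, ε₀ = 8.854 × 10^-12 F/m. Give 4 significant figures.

From ℏ = m_e = e = 1/(4πε₀) = 1 the pressure scale is P_au = E_h/a₀³ = m_e⁴e¹⁰/((4πε₀)⁵ℏ⁸).
E_h = 4.354 × 10^-18 J
a₀ = 5.297 × 10^-11 m
E_h/a₀³ = 2.929 × 10^13 Pa

2.929 × 10^13 Pa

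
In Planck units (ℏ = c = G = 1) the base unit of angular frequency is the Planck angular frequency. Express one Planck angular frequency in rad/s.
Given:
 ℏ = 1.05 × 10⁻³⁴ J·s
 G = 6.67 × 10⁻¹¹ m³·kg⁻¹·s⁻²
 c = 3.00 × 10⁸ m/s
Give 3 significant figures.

ω_P = √(c⁵/(ℏG))
  = √(3.47 × 10⁸⁶)
  = 1.86 × 10⁴³ rad/s

1.86 × 10⁴³ rad/s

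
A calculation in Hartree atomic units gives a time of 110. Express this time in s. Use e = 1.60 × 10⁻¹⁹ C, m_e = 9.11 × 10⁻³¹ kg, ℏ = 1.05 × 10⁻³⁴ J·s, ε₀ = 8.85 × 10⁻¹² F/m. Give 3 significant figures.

2.64 × 10⁻¹⁵ s

One atomic unit of time: τ_au = (4πε₀)²ℏ³/(m_e e⁴) = 2.40 × 10⁻¹⁷ s.
110 × 2.40 × 10⁻¹⁷ s = 2.64 × 10⁻¹⁵ s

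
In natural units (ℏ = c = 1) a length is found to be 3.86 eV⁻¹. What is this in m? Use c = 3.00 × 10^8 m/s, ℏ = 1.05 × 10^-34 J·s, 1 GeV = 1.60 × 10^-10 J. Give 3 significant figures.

7.60 × 10^-7 m

A length is [E]⁻¹ in ℏ=c=1; restore one factor of ℏc.
1 GeV⁻¹ → ℏc × (1 GeV in J)⁻¹ = 1.97 × 10^-16 m.
Convert the energy scale: 3.86 eV⁻¹ = 3.86 × 10^9 GeV⁻¹.
Result: 3.86 × 10^9 × 1.97 × 10^-16 = 7.60 × 10^-7 m.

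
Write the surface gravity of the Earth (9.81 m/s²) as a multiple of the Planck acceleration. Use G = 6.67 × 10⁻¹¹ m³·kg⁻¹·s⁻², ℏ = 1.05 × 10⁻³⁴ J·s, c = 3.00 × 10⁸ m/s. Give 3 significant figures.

1.76 × 10⁻⁵¹

Planck acceleration: a_P = √(c⁷/(ℏG)) = 5.59 × 10⁵¹ m/s².
9.81 / 5.59 × 10⁵¹ = 1.76 × 10⁻⁵¹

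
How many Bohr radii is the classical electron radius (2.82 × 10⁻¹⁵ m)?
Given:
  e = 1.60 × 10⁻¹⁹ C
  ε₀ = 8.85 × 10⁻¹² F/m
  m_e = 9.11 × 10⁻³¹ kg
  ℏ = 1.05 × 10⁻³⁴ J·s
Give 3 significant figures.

5.36 × 10⁻⁵

Bohr radius: a₀ = 4πε₀ℏ²/(m_e e²) = 5.26 × 10⁻¹¹ m.
2.82 × 10⁻¹⁵ / 5.26 × 10⁻¹¹ = 5.36 × 10⁻⁵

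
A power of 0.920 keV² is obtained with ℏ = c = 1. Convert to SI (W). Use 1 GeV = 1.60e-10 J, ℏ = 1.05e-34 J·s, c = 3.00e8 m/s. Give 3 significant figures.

Power is [E]/[T] = [E]²/ℏ.
1 GeV² → 1/ℏ × (1 GeV in J)² = 2.44e14 W.
Convert the energy scale: 0.920 keV² = 9.20e-13 GeV².
Result: 9.20e-13 × 2.44e14 = 224 W.

224 W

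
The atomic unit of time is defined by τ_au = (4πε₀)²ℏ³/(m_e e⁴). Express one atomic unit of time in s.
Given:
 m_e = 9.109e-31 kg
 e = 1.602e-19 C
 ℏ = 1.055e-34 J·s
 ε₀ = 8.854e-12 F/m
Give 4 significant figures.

τ_au = (4πε₀)²ℏ³/(m_e e⁴)
E_h = 4.354e-18 J
ℏ/E_h = 2.423e-17 s

2.423e-17 s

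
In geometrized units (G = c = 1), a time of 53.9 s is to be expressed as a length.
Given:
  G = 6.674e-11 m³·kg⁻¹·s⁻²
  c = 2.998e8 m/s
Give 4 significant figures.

1.616e10 m

Time → length via c.
53.9 s × (c) = 1.616e10 m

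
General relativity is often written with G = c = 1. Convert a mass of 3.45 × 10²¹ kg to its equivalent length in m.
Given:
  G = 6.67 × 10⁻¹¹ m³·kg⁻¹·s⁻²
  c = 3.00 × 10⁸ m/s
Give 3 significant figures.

2.56 × 10⁻⁶ m

In G = c = 1 units mass has dimensions of length; the conversion factor is G/c².
3.45 × 10²¹ kg × (G/c²) = 2.56 × 10⁻⁶ m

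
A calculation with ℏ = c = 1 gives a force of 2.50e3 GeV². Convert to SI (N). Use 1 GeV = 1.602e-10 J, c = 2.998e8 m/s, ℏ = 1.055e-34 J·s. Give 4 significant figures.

2.029e9 N

Force is [E]/[L] = [E]²/(ℏc); restore (ℏc)⁻¹.
1 GeV² → 1/(ℏc) × (1 GeV in J)² = 8.114e5 N.
Result: 2.50e3 × 8.114e5 = 2.029e9 N.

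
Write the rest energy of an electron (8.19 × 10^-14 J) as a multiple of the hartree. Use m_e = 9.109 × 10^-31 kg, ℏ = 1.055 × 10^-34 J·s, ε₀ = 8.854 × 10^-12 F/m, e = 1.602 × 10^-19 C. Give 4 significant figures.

hartree: E_h = m_e e⁴/(4πε₀ℏ)² = 4.354 × 10^-18 J.
8.19 × 10^-14 / 4.354 × 10^-18 = 1.881 × 10^4

1.881 × 10^4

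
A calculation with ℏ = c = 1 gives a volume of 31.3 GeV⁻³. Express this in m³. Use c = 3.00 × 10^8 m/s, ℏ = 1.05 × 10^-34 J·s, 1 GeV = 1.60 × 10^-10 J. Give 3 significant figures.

2.39 × 10^-46 m³

Volume is [L]³ = [E]⁻³·(ℏc)³.
1 GeV⁻³ → (ℏc)³ × (1 GeV in J)⁻³ = 7.63 × 10^-48 m³.
Result: 31.3 × 7.63 × 10^-48 = 2.39 × 10^-46 m³.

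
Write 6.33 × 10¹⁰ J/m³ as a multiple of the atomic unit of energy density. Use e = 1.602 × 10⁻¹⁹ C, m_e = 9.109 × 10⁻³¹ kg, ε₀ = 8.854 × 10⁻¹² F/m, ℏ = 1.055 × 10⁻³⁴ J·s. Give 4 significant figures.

2.161 × 10⁻³

atomic unit of energy density: u_au = E_h/a₀³ = m_e⁴e¹⁰/((4πε₀)⁵ℏ⁸) = 2.929 × 10¹³ J/m³.
6.33 × 10¹⁰ / 2.929 × 10¹³ = 2.161 × 10⁻³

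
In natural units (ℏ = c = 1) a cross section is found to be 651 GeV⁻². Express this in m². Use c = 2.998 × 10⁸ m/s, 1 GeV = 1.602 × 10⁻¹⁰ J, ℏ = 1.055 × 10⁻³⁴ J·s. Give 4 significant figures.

2.538 × 10⁻²⁹ m²

Area is [L]² = [E]⁻²·(ℏc)²; restore (ℏc)².
1 GeV⁻² → (ℏc)² × (1 GeV in J)⁻² = 3.898 × 10⁻³² m².
Result: 651 × 3.898 × 10⁻³² = 2.538 × 10⁻²⁹ m².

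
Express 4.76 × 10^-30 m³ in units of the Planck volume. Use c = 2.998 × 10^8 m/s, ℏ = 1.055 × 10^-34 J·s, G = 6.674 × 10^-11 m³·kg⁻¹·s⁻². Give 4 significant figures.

Planck volume: V_P = (ℏG/c³)^(3/2) = 4.224 × 10^-105 m³.
4.76 × 10^-30 / 4.224 × 10^-105 = 1.127 × 10^75

1.127 × 10^75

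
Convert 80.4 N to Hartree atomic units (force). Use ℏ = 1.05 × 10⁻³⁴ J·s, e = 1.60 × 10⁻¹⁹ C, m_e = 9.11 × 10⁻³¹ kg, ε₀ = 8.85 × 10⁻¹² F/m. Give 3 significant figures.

atomic unit of force: F_au = E_h/a₀ = m_e²e⁶/((4πε₀)³ℏ⁴) = 8.33 × 10⁻⁸ N.
80.4 / 8.33 × 10⁻⁸ = 9.65 × 10⁸

9.65 × 10⁸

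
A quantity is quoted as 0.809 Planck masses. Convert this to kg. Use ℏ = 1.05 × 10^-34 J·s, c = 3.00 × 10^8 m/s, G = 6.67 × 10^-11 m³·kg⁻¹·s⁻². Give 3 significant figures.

1.76 × 10^-8 kg

One Planck mass: m_P = √(ℏc/G) = 2.17 × 10^-8 kg.
0.809 × 2.17 × 10^-8 kg = 1.76 × 10^-8 kg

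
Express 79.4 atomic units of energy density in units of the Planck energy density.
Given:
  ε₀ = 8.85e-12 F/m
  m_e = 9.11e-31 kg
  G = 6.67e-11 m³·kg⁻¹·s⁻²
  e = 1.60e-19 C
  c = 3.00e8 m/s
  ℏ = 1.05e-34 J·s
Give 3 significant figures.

atomic unit of energy density: u_au = E_h/a₀³ = m_e⁴e¹⁰/((4πε₀)⁵ℏ⁸) = 3.01e13 J/m³
Planck energy density: u_P = c⁷/(ℏG²) = 4.68e113 J/m³
79.4 × 3.01e13 / 4.68e113 = 5.11e-99

5.11e-99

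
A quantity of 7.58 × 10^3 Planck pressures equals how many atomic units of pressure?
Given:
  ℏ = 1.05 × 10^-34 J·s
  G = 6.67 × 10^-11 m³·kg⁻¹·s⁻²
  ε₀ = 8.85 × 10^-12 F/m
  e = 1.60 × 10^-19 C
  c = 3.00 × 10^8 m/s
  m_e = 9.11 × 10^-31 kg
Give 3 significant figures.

1.18 × 10^104

Planck pressure: p_P = c⁷/(ℏG²) = 4.68 × 10^113 Pa
atomic unit of pressure: P_au = E_h/a₀³ = m_e⁴e¹⁰/((4πε₀)⁵ℏ⁸) = 3.01 × 10^13 Pa
7.58 × 10^3 × 4.68 × 10^113 / 3.01 × 10^13 = 1.18 × 10^104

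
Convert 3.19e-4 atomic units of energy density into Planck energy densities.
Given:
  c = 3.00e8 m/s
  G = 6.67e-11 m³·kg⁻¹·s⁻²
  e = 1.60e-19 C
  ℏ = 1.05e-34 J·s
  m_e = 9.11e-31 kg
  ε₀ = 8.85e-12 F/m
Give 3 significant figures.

2.05e-104

atomic unit of energy density: u_au = E_h/a₀³ = m_e⁴e¹⁰/((4πε₀)⁵ℏ⁸) = 3.01e13 J/m³
Planck energy density: u_P = c⁷/(ℏG²) = 4.68e113 J/m³
3.19e-4 × 3.01e13 / 4.68e113 = 2.05e-104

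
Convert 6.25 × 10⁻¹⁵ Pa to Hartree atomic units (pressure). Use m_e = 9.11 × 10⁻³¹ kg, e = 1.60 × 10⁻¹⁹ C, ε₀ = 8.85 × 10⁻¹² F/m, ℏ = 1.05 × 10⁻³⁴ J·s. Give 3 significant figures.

2.07 × 10⁻²⁸

atomic unit of pressure: P_au = E_h/a₀³ = m_e⁴e¹⁰/((4πε₀)⁵ℏ⁸) = 3.01 × 10¹³ Pa.
6.25 × 10⁻¹⁵ / 3.01 × 10¹³ = 2.07 × 10⁻²⁸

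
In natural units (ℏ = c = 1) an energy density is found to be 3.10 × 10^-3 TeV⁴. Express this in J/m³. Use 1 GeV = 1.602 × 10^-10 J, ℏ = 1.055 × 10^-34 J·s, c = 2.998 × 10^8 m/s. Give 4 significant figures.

6.453 × 10^46 J/m³

[E]/[L]³ = [E]⁴/(ℏc)³; restore (ℏc)⁻³.
1 GeV⁴ → 1/(ℏc)³ × (1 GeV in J)⁴ = 2.082 × 10^37 J/m³.
Convert the energy scale: 3.10 × 10^-3 TeV⁴ = 3.10 × 10^9 GeV⁴.
Result: 3.10 × 10^9 × 2.082 × 10^37 = 6.453 × 10^46 J/m³.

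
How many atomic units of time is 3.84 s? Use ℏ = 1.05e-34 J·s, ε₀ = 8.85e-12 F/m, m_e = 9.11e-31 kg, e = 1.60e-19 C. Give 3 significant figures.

atomic unit of time: τ_au = (4πε₀)²ℏ³/(m_e e⁴) = 2.40e-17 s.
3.84 / 2.40e-17 = 1.60e17

1.60e17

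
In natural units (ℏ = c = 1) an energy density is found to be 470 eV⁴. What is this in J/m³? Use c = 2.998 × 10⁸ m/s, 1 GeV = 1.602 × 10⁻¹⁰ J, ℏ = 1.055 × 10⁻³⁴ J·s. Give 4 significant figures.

9.784 × 10³ J/m³

[E]/[L]³ = [E]⁴/(ℏc)³; restore (ℏc)⁻³.
1 GeV⁴ → 1/(ℏc)³ × (1 GeV in J)⁴ = 2.082 × 10³⁷ J/m³.
Convert the energy scale: 470 eV⁴ = 4.70 × 10⁻³⁴ GeV⁴.
Result: 4.70 × 10⁻³⁴ × 2.082 × 10³⁷ = 9.784 × 10³ J/m³.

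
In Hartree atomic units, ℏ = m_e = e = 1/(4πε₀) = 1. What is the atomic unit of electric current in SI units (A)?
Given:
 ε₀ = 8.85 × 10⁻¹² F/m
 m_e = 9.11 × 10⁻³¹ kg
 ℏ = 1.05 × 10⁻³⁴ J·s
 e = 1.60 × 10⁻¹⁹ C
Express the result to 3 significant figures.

6.67 × 10⁻³ A

Dimensional analysis gives I_au = e E_h/ℏ = m_e e⁵/((4πε₀)²ℏ³).
E_h = 4.38 × 10⁻¹⁸ J
e·E_h/ℏ = 6.67 × 10⁻³ A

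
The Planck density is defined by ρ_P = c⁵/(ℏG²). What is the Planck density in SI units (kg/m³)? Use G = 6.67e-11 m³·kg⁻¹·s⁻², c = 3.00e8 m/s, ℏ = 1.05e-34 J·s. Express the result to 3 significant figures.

5.20e96 kg/m³

ρ_P = c⁵/(ℏG²)
  = 2.43e42 / 4.67e-55
  = 5.20e96 kg/m³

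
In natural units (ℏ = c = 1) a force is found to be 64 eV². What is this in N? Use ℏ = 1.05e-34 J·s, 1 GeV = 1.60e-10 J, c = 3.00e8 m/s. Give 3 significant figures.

Force is [E]/[L] = [E]²/(ℏc); restore (ℏc)⁻¹.
1 GeV² → 1/(ℏc) × (1 GeV in J)² = 8.13e5 N.
Convert the energy scale: 64 eV² = 6.40e-17 GeV².
Result: 6.40e-17 × 8.13e5 = 5.20e-11 N.

5.20e-11 N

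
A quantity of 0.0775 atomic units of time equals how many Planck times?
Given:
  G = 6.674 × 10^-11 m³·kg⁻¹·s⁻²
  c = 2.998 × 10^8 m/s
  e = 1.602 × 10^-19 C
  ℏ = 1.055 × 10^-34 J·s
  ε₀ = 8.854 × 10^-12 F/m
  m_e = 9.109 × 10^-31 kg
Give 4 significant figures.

atomic unit of time: τ_au = (4πε₀)²ℏ³/(m_e e⁴) = 2.423 × 10^-17 s
Planck time: t_P = √(ℏG/c⁵) = 5.392 × 10^-44 s
0.0775 × 2.423 × 10^-17 / 5.392 × 10^-44 = 3.483 × 10^25

3.483 × 10^25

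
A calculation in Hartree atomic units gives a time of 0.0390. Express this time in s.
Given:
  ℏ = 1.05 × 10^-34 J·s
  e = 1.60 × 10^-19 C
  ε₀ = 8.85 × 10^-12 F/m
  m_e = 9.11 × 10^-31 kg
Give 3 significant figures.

One atomic unit of time: τ_au = (4πε₀)²ℏ³/(m_e e⁴) = 2.40 × 10^-17 s.
0.0390 × 2.40 × 10^-17 s = 9.35 × 10^-19 s

9.35 × 10^-19 s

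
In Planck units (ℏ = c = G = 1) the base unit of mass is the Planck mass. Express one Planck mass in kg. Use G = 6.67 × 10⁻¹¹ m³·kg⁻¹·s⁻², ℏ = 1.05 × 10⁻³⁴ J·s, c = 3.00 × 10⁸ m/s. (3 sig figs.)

2.17 × 10⁻⁸ kg

m_P = √(ℏc/G)
  = √(4.72 × 10⁻¹⁶)
  = 2.17 × 10⁻⁸ kg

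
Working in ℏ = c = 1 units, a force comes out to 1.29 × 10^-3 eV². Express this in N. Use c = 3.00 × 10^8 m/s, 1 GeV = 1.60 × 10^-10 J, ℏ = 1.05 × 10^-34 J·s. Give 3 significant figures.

Force is [E]/[L] = [E]²/(ℏc); restore (ℏc)⁻¹.
1 GeV² → 1/(ℏc) × (1 GeV in J)² = 8.13 × 10^5 N.
Convert the energy scale: 1.29 × 10^-3 eV² = 1.29 × 10^-21 GeV².
Result: 1.29 × 10^-21 × 8.13 × 10^5 = 1.05 × 10^-15 N.

1.05 × 10^-15 N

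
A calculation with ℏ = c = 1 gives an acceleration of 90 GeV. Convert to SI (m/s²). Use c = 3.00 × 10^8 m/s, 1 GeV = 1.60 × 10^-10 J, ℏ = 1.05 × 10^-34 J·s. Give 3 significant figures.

4.11 × 10^34 m/s²

Acceleration is [L]/[T]² = c·[E]/ℏ.
1 GeV → c/ℏ × (1 GeV in J) = 4.57 × 10^32 m/s².
Result: 90 × 4.57 × 10^32 = 4.11 × 10^34 m/s².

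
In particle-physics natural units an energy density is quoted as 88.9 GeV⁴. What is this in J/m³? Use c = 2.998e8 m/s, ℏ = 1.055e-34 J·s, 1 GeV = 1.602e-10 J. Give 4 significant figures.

[E]/[L]³ = [E]⁴/(ℏc)³; restore (ℏc)⁻³.
1 GeV⁴ → 1/(ℏc)³ × (1 GeV in J)⁴ = 2.082e37 J/m³.
Result: 88.9 × 2.082e37 = 1.851e39 J/m³.

1.851e39 J/m³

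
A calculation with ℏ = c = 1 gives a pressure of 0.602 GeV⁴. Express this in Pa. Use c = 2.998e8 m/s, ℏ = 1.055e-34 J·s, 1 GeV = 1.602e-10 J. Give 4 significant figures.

Pressure is [E]/[L]³ = [E]⁴/(ℏc)³.
1 GeV⁴ → 1/(ℏc)³ × (1 GeV in J)⁴ = 2.082e37 Pa.
Result: 0.602 × 2.082e37 = 1.253e37 Pa.

1.253e37 Pa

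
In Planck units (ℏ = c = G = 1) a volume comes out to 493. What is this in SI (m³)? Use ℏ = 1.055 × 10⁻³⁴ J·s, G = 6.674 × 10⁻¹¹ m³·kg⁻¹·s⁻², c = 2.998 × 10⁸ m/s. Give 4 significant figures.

2.082 × 10⁻¹⁰² m³

One Planck volume: V_P = (ℏG/c³)^(3/2) = 4.224 × 10⁻¹⁰⁵ m³.
493 × 4.224 × 10⁻¹⁰⁵ m³ = 2.082 × 10⁻¹⁰² m³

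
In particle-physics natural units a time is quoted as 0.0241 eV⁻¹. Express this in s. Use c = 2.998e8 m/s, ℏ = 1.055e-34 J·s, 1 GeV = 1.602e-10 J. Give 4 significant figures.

A time is [E]⁻¹ in ℏ=c=1; restore one factor of ℏ.
1 GeV⁻¹ → ℏ × (1 GeV in J)⁻¹ = 6.586e-25 s.
Convert the energy scale: 0.0241 eV⁻¹ = 2.41e7 GeV⁻¹.
Result: 2.41e7 × 6.586e-25 = 1.587e-17 s.

1.587e-17 s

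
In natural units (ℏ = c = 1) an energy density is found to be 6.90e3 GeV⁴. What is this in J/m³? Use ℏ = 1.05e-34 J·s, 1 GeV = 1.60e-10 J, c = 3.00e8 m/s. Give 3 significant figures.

1.45e41 J/m³

[E]/[L]³ = [E]⁴/(ℏc)³; restore (ℏc)⁻³.
1 GeV⁴ → 1/(ℏc)³ × (1 GeV in J)⁴ = 2.10e37 J/m³.
Result: 6.90e3 × 2.10e37 = 1.45e41 J/m³.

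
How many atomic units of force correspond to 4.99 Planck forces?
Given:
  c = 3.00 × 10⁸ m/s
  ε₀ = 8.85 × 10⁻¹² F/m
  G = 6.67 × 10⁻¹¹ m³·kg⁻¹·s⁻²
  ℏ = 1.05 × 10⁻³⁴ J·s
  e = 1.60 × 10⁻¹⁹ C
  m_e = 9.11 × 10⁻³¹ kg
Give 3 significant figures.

Planck force: F_P = c⁴/G = 1.21 × 10⁴⁴ N
atomic unit of force: F_au = E_h/a₀ = m_e²e⁶/((4πε₀)³ℏ⁴) = 8.33 × 10⁻⁸ N
4.99 × 1.21 × 10⁴⁴ / 8.33 × 10⁻⁸ = 7.28 × 10⁵¹

7.28 × 10⁵¹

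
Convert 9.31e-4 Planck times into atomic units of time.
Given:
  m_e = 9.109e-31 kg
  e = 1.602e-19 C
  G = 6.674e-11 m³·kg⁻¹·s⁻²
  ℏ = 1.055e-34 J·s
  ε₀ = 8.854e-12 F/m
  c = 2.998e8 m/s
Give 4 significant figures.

Planck time: t_P = √(ℏG/c⁵) = 5.392e-44 s
atomic unit of time: τ_au = (4πε₀)²ℏ³/(m_e e⁴) = 2.423e-17 s
9.31e-4 × 5.392e-44 / 2.423e-17 = 2.072e-30

2.072e-30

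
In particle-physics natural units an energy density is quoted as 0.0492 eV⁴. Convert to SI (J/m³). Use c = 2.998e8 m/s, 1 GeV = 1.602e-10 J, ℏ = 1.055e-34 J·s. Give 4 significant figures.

[E]/[L]³ = [E]⁴/(ℏc)³; restore (ℏc)⁻³.
1 GeV⁴ → 1/(ℏc)³ × (1 GeV in J)⁴ = 2.082e37 J/m³.
Convert the energy scale: 0.0492 eV⁴ = 4.92e-38 GeV⁴.
Result: 4.92e-38 × 2.082e37 = 1.024 J/m³.

1.024 J/m³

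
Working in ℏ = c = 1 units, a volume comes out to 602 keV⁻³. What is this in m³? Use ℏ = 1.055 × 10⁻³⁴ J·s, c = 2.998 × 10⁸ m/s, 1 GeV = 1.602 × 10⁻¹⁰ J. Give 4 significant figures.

Volume is [L]³ = [E]⁻³·(ℏc)³.
1 GeV⁻³ → (ℏc)³ × (1 GeV in J)⁻³ = 7.696 × 10⁻⁴⁸ m³.
Convert the energy scale: 602 keV⁻³ = 6.02 × 10²⁰ GeV⁻³.
Result: 6.02 × 10²⁰ × 7.696 × 10⁻⁴⁸ = 4.633 × 10⁻²⁷ m³.

4.633 × 10⁻²⁷ m³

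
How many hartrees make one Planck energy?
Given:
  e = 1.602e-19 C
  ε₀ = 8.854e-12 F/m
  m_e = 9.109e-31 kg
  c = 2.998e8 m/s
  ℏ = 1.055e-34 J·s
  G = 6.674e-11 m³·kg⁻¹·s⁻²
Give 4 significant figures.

4.494e26

Planck energy: E_P = √(ℏc⁵/G) = 1.957e9 J
hartree: E_h = m_e e⁴/(4πε₀ℏ)² = 4.354e-18 J
ratio = 1.957e9 / 4.354e-18 = 4.494e26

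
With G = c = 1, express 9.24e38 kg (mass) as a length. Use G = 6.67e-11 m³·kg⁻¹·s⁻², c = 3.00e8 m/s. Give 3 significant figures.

In G = c = 1 units mass has dimensions of length; the conversion factor is G/c².
9.24e38 kg × (G/c²) = 6.85e11 m

6.85e11 m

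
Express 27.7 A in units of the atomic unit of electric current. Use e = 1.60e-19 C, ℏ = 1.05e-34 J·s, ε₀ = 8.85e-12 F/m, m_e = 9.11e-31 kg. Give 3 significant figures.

4.15e3

atomic unit of electric current: I_au = e E_h/ℏ = m_e e⁵/((4πε₀)²ℏ³) = 6.67e-3 A.
27.7 / 6.67e-3 = 4.15e3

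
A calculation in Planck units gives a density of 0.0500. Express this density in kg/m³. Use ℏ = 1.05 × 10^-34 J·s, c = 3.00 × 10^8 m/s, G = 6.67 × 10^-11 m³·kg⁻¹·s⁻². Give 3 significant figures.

2.60 × 10^95 kg/m³

One Planck density: ρ_P = c⁵/(ℏG²) = 5.20 × 10^96 kg/m³.
0.0500 × 5.20 × 10^96 kg/m³ = 2.60 × 10^95 kg/m³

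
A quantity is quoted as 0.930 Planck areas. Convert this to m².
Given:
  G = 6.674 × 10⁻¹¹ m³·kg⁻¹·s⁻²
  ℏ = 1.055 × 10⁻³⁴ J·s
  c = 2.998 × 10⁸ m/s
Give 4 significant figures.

One Planck area: A_P = ℏG/c³ = 2.613 × 10⁻⁷⁰ m².
0.930 × 2.613 × 10⁻⁷⁰ m² = 2.430 × 10⁻⁷⁰ m²

2.430 × 10⁻⁷⁰ m²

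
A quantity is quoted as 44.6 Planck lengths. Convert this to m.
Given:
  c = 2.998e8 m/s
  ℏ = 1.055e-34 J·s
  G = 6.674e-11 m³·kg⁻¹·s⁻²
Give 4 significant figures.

7.210e-34 m

One Planck length: ℓ_P = √(ℏG/c³) = 1.616e-35 m.
44.6 × 1.616e-35 m = 7.210e-34 m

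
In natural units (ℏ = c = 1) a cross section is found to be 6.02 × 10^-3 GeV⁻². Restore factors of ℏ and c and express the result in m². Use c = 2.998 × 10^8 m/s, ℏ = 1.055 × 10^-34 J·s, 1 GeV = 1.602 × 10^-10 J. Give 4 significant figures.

Area is [L]² = [E]⁻²·(ℏc)²; restore (ℏc)².
1 GeV⁻² → (ℏc)² × (1 GeV in J)⁻² = 3.898 × 10^-32 m².
Result: 6.02 × 10^-3 × 3.898 × 10^-32 = 2.347 × 10^-34 m².

2.347 × 10^-34 m²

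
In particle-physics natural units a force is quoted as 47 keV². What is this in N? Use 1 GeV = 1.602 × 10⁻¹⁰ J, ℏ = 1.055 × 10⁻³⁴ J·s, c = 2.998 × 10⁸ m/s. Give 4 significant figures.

3.814 × 10⁻⁵ N

Force is [E]/[L] = [E]²/(ℏc); restore (ℏc)⁻¹.
1 GeV² → 1/(ℏc) × (1 GeV in J)² = 8.114 × 10⁵ N.
Convert the energy scale: 47 keV² = 4.70 × 10⁻¹¹ GeV².
Result: 4.70 × 10⁻¹¹ × 8.114 × 10⁵ = 3.814 × 10⁻⁵ N.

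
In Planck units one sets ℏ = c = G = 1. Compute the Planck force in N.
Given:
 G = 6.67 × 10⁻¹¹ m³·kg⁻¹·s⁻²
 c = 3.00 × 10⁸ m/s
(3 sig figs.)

F_P = c⁴/G
  = 8.10 × 10³³ / 6.67 × 10⁻¹¹
  = 1.21 × 10⁴⁴ N

1.21 × 10⁴⁴ N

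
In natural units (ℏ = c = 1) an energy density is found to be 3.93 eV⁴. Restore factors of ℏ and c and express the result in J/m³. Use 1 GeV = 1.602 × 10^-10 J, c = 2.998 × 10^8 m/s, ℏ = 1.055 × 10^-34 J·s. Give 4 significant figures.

81.81 J/m³

[E]/[L]³ = [E]⁴/(ℏc)³; restore (ℏc)⁻³.
1 GeV⁴ → 1/(ℏc)³ × (1 GeV in J)⁴ = 2.082 × 10^37 J/m³.
Convert the energy scale: 3.93 eV⁴ = 3.93 × 10^-36 GeV⁴.
Result: 3.93 × 10^-36 × 2.082 × 10^37 = 81.81 J/m³.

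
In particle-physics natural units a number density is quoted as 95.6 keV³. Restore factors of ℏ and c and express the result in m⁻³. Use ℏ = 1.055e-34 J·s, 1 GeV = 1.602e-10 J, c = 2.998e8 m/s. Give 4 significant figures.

1.242e31 m⁻³

Number density is [L]⁻³ = [E]³/(ℏc)³.
1 GeV³ → 1/(ℏc)³ × (1 GeV in J)³ = 1.299e47 m⁻³.
Convert the energy scale: 95.6 keV³ = 9.56e-17 GeV³.
Result: 9.56e-17 × 1.299e47 = 1.242e31 m⁻³.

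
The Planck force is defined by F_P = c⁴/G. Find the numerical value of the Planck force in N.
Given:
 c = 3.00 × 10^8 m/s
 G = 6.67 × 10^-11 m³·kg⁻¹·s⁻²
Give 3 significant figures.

F_P = c⁴/G
  = 8.10 × 10^33 / 6.67 × 10^-11
  = 1.21 × 10^44 N

1.21 × 10^44 N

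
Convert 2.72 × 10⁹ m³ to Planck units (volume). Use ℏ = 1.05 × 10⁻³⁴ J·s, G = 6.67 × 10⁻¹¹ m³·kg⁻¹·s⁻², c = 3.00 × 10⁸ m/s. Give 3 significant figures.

Planck volume: V_P = (ℏG/c³)^(3/2) = 4.18 × 10⁻¹⁰⁵ m³.
2.72 × 10⁹ / 4.18 × 10⁻¹⁰⁵ = 6.51 × 10¹¹³

6.51 × 10¹¹³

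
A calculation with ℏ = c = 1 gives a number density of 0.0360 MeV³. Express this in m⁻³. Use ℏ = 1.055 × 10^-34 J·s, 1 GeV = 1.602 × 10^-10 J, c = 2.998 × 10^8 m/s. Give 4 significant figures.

4.678 × 10^36 m⁻³

Number density is [L]⁻³ = [E]³/(ℏc)³.
1 GeV³ → 1/(ℏc)³ × (1 GeV in J)³ = 1.299 × 10^47 m⁻³.
Convert the energy scale: 0.0360 MeV³ = 3.60 × 10^-11 GeV³.
Result: 3.60 × 10^-11 × 1.299 × 10^47 = 4.678 × 10^36 m⁻³.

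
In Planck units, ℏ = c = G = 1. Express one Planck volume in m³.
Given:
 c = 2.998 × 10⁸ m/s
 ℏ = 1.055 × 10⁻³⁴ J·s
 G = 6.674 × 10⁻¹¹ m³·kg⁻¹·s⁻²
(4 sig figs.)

4.224 × 10⁻¹⁰⁵ m³

Dimensional analysis gives V_P = (ℏG/c³)^(3/2).
  = √(1.784 × 10⁻²⁰⁹)
  = 4.224 × 10⁻¹⁰⁵ m³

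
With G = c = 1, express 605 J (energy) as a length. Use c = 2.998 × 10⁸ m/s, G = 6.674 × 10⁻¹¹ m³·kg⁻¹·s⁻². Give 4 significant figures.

4.998 × 10⁻⁴² m

Energy → length via G/c⁴.
605 J × (G/c⁴) = 4.998 × 10⁻⁴² m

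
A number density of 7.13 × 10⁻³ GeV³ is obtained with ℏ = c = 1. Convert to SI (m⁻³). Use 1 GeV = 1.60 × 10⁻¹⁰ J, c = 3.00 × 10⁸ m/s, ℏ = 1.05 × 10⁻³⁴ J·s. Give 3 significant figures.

Number density is [L]⁻³ = [E]³/(ℏc)³.
1 GeV³ → 1/(ℏc)³ × (1 GeV in J)³ = 1.31 × 10⁴⁷ m⁻³.
Result: 7.13 × 10⁻³ × 1.31 × 10⁴⁷ = 9.34 × 10⁴⁴ m⁻³.

9.34 × 10⁴⁴ m⁻³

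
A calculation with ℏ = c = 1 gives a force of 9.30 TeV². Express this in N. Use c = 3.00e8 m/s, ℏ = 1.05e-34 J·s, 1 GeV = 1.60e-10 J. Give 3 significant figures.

7.56e12 N

Force is [E]/[L] = [E]²/(ℏc); restore (ℏc)⁻¹.
1 GeV² → 1/(ℏc) × (1 GeV in J)² = 8.13e5 N.
Convert the energy scale: 9.30 TeV² = 9.30e6 GeV².
Result: 9.30e6 × 8.13e5 = 7.56e12 N.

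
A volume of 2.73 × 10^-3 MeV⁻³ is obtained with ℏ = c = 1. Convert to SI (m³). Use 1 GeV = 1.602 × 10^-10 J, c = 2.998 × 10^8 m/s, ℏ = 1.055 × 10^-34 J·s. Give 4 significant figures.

Volume is [L]³ = [E]⁻³·(ℏc)³.
1 GeV⁻³ → (ℏc)³ × (1 GeV in J)⁻³ = 7.696 × 10^-48 m³.
Convert the energy scale: 2.73 × 10^-3 MeV⁻³ = 2.73 × 10^6 GeV⁻³.
Result: 2.73 × 10^6 × 7.696 × 10^-48 = 2.101 × 10^-41 m³.

2.101 × 10^-41 m³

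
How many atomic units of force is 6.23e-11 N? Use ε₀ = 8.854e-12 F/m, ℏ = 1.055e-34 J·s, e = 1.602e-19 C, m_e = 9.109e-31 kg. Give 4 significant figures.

7.579e-4

atomic unit of force: F_au = E_h/a₀ = m_e²e⁶/((4πε₀)³ℏ⁴) = 8.220e-8 N.
6.23e-11 / 8.220e-8 = 7.579e-4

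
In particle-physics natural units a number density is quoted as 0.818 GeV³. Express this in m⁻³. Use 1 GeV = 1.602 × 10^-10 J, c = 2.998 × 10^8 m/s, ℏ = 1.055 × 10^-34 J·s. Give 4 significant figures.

Number density is [L]⁻³ = [E]³/(ℏc)³.
1 GeV³ → 1/(ℏc)³ × (1 GeV in J)³ = 1.299 × 10^47 m⁻³.
Result: 0.818 × 1.299 × 10^47 = 1.063 × 10^47 m⁻³.

1.063 × 10^47 m⁻³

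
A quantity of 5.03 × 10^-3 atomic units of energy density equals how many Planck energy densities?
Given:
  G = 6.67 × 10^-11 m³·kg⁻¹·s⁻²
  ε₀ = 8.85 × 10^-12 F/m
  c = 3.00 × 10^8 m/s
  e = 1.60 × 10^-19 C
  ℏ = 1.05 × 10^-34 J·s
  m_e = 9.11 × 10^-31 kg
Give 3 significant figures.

atomic unit of energy density: u_au = E_h/a₀³ = m_e⁴e¹⁰/((4πε₀)⁵ℏ⁸) = 3.01 × 10^13 J/m³
Planck energy density: u_P = c⁷/(ℏG²) = 4.68 × 10^113 J/m³
5.03 × 10^-3 × 3.01 × 10^13 / 4.68 × 10^113 = 3.24 × 10^-103

3.24 × 10^-103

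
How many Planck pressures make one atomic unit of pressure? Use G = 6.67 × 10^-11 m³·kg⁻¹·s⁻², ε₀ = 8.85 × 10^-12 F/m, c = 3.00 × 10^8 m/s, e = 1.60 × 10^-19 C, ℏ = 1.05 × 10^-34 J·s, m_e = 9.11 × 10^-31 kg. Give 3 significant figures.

atomic unit of pressure: P_au = E_h/a₀³ = m_e⁴e¹⁰/((4πε₀)⁵ℏ⁸) = 3.01 × 10^13 Pa
Planck pressure: p_P = c⁷/(ℏG²) = 4.68 × 10^113 Pa
ratio = 3.01 × 10^13 / 4.68 × 10^113 = 6.44 × 10^-101

6.44 × 10^-101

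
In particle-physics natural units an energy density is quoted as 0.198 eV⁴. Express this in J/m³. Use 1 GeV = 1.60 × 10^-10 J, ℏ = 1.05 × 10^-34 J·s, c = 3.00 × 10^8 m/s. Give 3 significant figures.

4.15 J/m³

[E]/[L]³ = [E]⁴/(ℏc)³; restore (ℏc)⁻³.
1 GeV⁴ → 1/(ℏc)³ × (1 GeV in J)⁴ = 2.10 × 10^37 J/m³.
Convert the energy scale: 0.198 eV⁴ = 1.98 × 10^-37 GeV⁴.
Result: 1.98 × 10^-37 × 2.10 × 10^37 = 4.15 J/m³.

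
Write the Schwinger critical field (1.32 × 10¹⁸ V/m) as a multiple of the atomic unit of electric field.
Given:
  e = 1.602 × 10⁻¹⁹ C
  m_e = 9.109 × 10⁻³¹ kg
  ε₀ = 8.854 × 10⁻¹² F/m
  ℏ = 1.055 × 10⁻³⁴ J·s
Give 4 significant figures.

2.573 × 10⁶

atomic unit of electric field: E_au = E_h/(e a₀) = m_e²e⁵/((4πε₀)³ℏ⁴) = 5.131 × 10¹¹ V/m.
1.32 × 10¹⁸ / 5.131 × 10¹¹ = 2.573 × 10⁶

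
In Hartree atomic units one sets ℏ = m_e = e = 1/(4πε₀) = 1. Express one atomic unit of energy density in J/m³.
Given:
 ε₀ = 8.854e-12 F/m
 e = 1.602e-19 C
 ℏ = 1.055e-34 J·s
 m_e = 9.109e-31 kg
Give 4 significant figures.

u_au = E_h/a₀³ = m_e⁴e¹⁰/((4πε₀)⁵ℏ⁸)
E_h = 4.354e-18 J
a₀ = 5.297e-11 m
E_h/a₀³ = 2.929e13 J/m³

2.929e13 J/m³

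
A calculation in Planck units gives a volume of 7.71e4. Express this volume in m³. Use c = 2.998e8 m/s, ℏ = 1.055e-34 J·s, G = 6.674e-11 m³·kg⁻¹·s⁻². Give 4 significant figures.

3.257e-100 m³

One Planck volume: V_P = (ℏG/c³)^(3/2) = 4.224e-105 m³.
7.71e4 × 4.224e-105 m³ = 3.257e-100 m³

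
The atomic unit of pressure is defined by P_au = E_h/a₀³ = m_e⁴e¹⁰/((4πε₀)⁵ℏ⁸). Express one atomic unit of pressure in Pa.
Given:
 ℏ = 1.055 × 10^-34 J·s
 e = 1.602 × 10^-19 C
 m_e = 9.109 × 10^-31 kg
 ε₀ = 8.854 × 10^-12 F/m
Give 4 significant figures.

P_au = E_h/a₀³ = m_e⁴e¹⁰/((4πε₀)⁵ℏ⁸)
E_h = 4.354 × 10^-18 J
a₀ = 5.297 × 10^-11 m
E_h/a₀³ = 2.929 × 10^13 Pa

2.929 × 10^13 Pa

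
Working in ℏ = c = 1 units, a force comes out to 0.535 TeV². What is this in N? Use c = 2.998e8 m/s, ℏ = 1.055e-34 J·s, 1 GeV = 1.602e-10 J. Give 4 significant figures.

4.341e11 N

Force is [E]/[L] = [E]²/(ℏc); restore (ℏc)⁻¹.
1 GeV² → 1/(ℏc) × (1 GeV in J)² = 8.114e5 N.
Convert the energy scale: 0.535 TeV² = 5.35e5 GeV².
Result: 5.35e5 × 8.114e5 = 4.341e11 N.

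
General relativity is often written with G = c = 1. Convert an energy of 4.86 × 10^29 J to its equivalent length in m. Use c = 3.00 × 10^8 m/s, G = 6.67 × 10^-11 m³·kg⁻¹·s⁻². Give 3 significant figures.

4.00 × 10^-15 m

Energy → length via G/c⁴.
4.86 × 10^29 J × (G/c⁴) = 4.00 × 10^-15 m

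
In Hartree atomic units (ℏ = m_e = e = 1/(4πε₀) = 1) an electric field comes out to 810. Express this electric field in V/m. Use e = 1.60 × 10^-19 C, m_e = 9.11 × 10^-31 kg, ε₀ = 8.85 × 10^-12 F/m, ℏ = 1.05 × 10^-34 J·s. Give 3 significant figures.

One atomic unit of electric field: E_au = E_h/(e a₀) = m_e²e⁵/((4πε₀)³ℏ⁴) = 5.20 × 10^11 V/m.
810 × 5.20 × 10^11 V/m = 4.22 × 10^14 V/m

4.22 × 10^14 V/m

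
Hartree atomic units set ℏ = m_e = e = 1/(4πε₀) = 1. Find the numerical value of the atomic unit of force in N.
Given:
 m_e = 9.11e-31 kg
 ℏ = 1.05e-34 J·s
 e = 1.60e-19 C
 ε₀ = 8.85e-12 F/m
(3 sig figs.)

From ℏ = m_e = e = 1/(4πε₀) = 1 the force scale is F_au = E_h/a₀ = m_e²e⁶/((4πε₀)³ℏ⁴).
E_h = 4.38e-18 J
a₀ = 5.26e-11 m
E_h/a₀ = 8.33e-8 N

8.33e-8 N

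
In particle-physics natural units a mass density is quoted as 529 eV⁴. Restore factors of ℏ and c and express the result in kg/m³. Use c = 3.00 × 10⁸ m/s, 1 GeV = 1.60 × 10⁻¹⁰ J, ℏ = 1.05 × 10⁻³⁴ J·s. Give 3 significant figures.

1.23 × 10⁻¹³ kg/m³

Mass density is [E]/(c²[L]³) = [E]⁴/(ℏ³c⁵).
1 GeV⁴ → 1/(ℏ³c⁵) × (1 GeV in J)⁴ = 2.33 × 10²⁰ kg/m³.
Convert the energy scale: 529 eV⁴ = 5.29 × 10⁻³⁴ GeV⁴.
Result: 5.29 × 10⁻³⁴ × 2.33 × 10²⁰ = 1.23 × 10⁻¹³ kg/m³.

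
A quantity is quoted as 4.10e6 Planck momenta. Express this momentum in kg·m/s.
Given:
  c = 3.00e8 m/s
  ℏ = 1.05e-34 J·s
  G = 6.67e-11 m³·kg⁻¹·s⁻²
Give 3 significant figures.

2.67e7 kg·m/s

One Planck momentum: p_P = √(ℏc³/G) = 6.52 kg·m/s.
4.10e6 × 6.52 kg·m/s = 2.67e7 kg·m/s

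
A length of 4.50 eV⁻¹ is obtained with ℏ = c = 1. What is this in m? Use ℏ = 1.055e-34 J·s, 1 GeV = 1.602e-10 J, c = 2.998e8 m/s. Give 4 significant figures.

8.885e-7 m

A length is [E]⁻¹ in ℏ=c=1; restore one factor of ℏc.
1 GeV⁻¹ → ℏc × (1 GeV in J)⁻¹ = 1.974e-16 m.
Convert the energy scale: 4.50 eV⁻¹ = 4.50e9 GeV⁻¹.
Result: 4.50e9 × 1.974e-16 = 8.885e-7 m.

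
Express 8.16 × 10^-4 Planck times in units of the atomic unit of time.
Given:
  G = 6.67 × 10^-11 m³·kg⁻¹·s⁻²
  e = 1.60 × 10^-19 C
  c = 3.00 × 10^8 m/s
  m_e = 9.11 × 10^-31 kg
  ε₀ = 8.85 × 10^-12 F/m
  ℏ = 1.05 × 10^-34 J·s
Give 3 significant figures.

Planck time: t_P = √(ℏG/c⁵) = 5.37 × 10^-44 s
atomic unit of time: τ_au = (4πε₀)²ℏ³/(m_e e⁴) = 2.40 × 10^-17 s
8.16 × 10^-4 × 5.37 × 10^-44 / 2.40 × 10^-17 = 1.83 × 10^-30

1.83 × 10^-30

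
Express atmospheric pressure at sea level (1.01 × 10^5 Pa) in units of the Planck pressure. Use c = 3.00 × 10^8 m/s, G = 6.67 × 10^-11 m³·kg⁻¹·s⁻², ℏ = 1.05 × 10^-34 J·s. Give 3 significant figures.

Planck pressure: p_P = c⁷/(ℏG²) = 4.68 × 10^113 Pa.
1.01 × 10^5 / 4.68 × 10^113 = 2.16 × 10^-109

2.16 × 10^-109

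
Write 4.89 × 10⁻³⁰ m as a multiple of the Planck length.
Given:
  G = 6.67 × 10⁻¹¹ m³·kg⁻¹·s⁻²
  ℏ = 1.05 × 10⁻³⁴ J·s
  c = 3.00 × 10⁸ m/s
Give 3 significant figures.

3.04 × 10⁵

Planck length: ℓ_P = √(ℏG/c³) = 1.61 × 10⁻³⁵ m.
4.89 × 10⁻³⁰ / 1.61 × 10⁻³⁵ = 3.04 × 10⁵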